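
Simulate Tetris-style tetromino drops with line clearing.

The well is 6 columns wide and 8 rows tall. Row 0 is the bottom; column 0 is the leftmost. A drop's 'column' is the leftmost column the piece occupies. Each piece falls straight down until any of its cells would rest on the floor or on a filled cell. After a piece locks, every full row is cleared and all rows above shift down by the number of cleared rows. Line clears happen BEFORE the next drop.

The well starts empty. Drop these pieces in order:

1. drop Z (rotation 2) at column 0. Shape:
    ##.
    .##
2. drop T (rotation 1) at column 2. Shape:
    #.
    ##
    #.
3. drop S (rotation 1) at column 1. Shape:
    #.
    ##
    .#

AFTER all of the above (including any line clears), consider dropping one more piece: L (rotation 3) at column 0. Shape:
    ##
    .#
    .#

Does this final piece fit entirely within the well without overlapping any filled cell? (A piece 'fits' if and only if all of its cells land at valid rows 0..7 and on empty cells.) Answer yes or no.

Answer: no

Derivation:
Drop 1: Z rot2 at col 0 lands with bottom-row=0; cleared 0 line(s) (total 0); column heights now [2 2 1 0 0 0], max=2
Drop 2: T rot1 at col 2 lands with bottom-row=1; cleared 0 line(s) (total 0); column heights now [2 2 4 3 0 0], max=4
Drop 3: S rot1 at col 1 lands with bottom-row=4; cleared 0 line(s) (total 0); column heights now [2 7 6 3 0 0], max=7
Test piece L rot3 at col 0 (width 2): heights before test = [2 7 6 3 0 0]; fits = False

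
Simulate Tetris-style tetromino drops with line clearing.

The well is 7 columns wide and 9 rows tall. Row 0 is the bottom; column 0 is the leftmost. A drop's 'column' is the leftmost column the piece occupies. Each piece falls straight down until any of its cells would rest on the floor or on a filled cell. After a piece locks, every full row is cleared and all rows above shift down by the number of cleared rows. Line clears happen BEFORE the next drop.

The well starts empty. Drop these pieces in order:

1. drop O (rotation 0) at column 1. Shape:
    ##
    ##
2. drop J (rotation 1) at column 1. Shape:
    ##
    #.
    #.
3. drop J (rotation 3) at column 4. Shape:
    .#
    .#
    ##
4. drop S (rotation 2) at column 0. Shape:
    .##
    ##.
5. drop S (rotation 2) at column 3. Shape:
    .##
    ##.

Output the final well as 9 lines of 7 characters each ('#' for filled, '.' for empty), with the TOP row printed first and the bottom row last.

Answer: .......
.......
.##....
##.....
.##....
.#..##.
.#.###.
.##..#.
.##.##.

Derivation:
Drop 1: O rot0 at col 1 lands with bottom-row=0; cleared 0 line(s) (total 0); column heights now [0 2 2 0 0 0 0], max=2
Drop 2: J rot1 at col 1 lands with bottom-row=2; cleared 0 line(s) (total 0); column heights now [0 5 5 0 0 0 0], max=5
Drop 3: J rot3 at col 4 lands with bottom-row=0; cleared 0 line(s) (total 0); column heights now [0 5 5 0 1 3 0], max=5
Drop 4: S rot2 at col 0 lands with bottom-row=5; cleared 0 line(s) (total 0); column heights now [6 7 7 0 1 3 0], max=7
Drop 5: S rot2 at col 3 lands with bottom-row=2; cleared 0 line(s) (total 0); column heights now [6 7 7 3 4 4 0], max=7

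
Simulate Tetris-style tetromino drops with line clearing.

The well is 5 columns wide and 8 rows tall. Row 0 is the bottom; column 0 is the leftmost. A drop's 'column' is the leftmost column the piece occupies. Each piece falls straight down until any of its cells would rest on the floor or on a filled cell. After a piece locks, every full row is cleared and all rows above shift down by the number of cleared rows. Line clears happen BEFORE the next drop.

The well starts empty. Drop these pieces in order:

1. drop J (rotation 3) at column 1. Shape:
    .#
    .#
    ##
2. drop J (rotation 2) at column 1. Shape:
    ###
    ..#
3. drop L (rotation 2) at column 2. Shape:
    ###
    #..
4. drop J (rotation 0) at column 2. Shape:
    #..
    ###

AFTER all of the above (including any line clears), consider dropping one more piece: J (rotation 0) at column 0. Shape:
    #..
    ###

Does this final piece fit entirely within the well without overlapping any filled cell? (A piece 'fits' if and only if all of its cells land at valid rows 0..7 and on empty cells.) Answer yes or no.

Answer: no

Derivation:
Drop 1: J rot3 at col 1 lands with bottom-row=0; cleared 0 line(s) (total 0); column heights now [0 1 3 0 0], max=3
Drop 2: J rot2 at col 1 lands with bottom-row=2; cleared 0 line(s) (total 0); column heights now [0 4 4 4 0], max=4
Drop 3: L rot2 at col 2 lands with bottom-row=4; cleared 0 line(s) (total 0); column heights now [0 4 6 6 6], max=6
Drop 4: J rot0 at col 2 lands with bottom-row=6; cleared 0 line(s) (total 0); column heights now [0 4 8 7 7], max=8
Test piece J rot0 at col 0 (width 3): heights before test = [0 4 8 7 7]; fits = False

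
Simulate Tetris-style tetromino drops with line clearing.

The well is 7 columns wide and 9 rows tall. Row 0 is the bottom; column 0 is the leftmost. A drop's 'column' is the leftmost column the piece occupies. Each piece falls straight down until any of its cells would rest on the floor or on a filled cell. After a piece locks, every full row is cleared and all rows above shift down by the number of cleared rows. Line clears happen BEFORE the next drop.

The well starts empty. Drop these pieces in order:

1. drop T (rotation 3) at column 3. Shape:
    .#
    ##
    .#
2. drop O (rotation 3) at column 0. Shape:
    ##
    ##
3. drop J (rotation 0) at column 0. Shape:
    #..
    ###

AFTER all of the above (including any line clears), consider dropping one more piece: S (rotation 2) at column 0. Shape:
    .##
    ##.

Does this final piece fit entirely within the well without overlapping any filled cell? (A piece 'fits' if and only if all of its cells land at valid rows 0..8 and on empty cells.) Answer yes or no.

Answer: yes

Derivation:
Drop 1: T rot3 at col 3 lands with bottom-row=0; cleared 0 line(s) (total 0); column heights now [0 0 0 2 3 0 0], max=3
Drop 2: O rot3 at col 0 lands with bottom-row=0; cleared 0 line(s) (total 0); column heights now [2 2 0 2 3 0 0], max=3
Drop 3: J rot0 at col 0 lands with bottom-row=2; cleared 0 line(s) (total 0); column heights now [4 3 3 2 3 0 0], max=4
Test piece S rot2 at col 0 (width 3): heights before test = [4 3 3 2 3 0 0]; fits = True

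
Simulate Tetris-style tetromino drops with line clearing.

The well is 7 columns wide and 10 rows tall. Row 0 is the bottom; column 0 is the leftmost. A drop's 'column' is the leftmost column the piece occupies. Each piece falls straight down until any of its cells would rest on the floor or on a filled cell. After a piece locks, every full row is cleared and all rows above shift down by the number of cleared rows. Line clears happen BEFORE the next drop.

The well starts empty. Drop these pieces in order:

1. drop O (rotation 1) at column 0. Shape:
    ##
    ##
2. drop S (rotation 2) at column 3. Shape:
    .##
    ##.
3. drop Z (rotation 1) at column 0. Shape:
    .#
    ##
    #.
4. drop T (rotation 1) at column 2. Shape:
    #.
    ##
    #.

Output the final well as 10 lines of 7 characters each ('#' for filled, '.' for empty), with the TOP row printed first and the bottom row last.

Answer: .......
.......
.......
.......
.......
.#.....
##.....
#.#....
######.
#####..

Derivation:
Drop 1: O rot1 at col 0 lands with bottom-row=0; cleared 0 line(s) (total 0); column heights now [2 2 0 0 0 0 0], max=2
Drop 2: S rot2 at col 3 lands with bottom-row=0; cleared 0 line(s) (total 0); column heights now [2 2 0 1 2 2 0], max=2
Drop 3: Z rot1 at col 0 lands with bottom-row=2; cleared 0 line(s) (total 0); column heights now [4 5 0 1 2 2 0], max=5
Drop 4: T rot1 at col 2 lands with bottom-row=0; cleared 0 line(s) (total 0); column heights now [4 5 3 2 2 2 0], max=5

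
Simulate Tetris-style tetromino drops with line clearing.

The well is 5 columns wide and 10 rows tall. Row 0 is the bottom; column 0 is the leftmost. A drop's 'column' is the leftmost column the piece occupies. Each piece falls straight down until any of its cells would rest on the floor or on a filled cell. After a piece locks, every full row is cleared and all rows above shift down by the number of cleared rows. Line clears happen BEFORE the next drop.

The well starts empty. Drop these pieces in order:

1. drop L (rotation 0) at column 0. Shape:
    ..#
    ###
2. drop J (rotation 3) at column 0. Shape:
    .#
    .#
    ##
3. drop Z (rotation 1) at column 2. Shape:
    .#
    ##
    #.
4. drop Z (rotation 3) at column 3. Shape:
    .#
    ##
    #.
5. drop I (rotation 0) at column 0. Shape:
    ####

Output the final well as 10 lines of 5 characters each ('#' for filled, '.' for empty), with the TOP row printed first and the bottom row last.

Drop 1: L rot0 at col 0 lands with bottom-row=0; cleared 0 line(s) (total 0); column heights now [1 1 2 0 0], max=2
Drop 2: J rot3 at col 0 lands with bottom-row=1; cleared 0 line(s) (total 0); column heights now [2 4 2 0 0], max=4
Drop 3: Z rot1 at col 2 lands with bottom-row=2; cleared 0 line(s) (total 0); column heights now [2 4 4 5 0], max=5
Drop 4: Z rot3 at col 3 lands with bottom-row=5; cleared 0 line(s) (total 0); column heights now [2 4 4 7 8], max=8
Drop 5: I rot0 at col 0 lands with bottom-row=7; cleared 1 line(s) (total 1); column heights now [2 4 4 7 7], max=7

Answer: .....
.....
.....
...##
...#.
...#.
.###.
.##..
###..
###..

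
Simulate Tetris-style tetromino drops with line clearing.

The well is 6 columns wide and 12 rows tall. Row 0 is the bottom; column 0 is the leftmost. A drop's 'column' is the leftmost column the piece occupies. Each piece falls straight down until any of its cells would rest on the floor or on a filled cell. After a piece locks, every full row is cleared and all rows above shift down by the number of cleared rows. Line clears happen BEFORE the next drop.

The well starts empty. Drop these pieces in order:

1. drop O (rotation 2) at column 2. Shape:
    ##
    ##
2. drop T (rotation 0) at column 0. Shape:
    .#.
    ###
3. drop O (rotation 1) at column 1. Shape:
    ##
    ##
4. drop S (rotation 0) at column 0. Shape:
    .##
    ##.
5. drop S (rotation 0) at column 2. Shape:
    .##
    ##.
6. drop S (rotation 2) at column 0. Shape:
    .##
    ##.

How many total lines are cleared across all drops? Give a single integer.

Answer: 0

Derivation:
Drop 1: O rot2 at col 2 lands with bottom-row=0; cleared 0 line(s) (total 0); column heights now [0 0 2 2 0 0], max=2
Drop 2: T rot0 at col 0 lands with bottom-row=2; cleared 0 line(s) (total 0); column heights now [3 4 3 2 0 0], max=4
Drop 3: O rot1 at col 1 lands with bottom-row=4; cleared 0 line(s) (total 0); column heights now [3 6 6 2 0 0], max=6
Drop 4: S rot0 at col 0 lands with bottom-row=6; cleared 0 line(s) (total 0); column heights now [7 8 8 2 0 0], max=8
Drop 5: S rot0 at col 2 lands with bottom-row=8; cleared 0 line(s) (total 0); column heights now [7 8 9 10 10 0], max=10
Drop 6: S rot2 at col 0 lands with bottom-row=8; cleared 0 line(s) (total 0); column heights now [9 10 10 10 10 0], max=10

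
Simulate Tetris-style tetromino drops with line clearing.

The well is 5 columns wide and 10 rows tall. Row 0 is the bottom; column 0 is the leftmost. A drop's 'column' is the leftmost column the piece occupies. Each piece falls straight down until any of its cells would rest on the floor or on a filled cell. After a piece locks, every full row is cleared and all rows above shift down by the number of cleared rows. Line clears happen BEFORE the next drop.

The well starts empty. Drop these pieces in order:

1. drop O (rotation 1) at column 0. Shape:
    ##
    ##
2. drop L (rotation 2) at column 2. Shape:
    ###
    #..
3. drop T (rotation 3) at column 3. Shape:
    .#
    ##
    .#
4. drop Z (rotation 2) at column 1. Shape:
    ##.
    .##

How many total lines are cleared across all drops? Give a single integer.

Drop 1: O rot1 at col 0 lands with bottom-row=0; cleared 0 line(s) (total 0); column heights now [2 2 0 0 0], max=2
Drop 2: L rot2 at col 2 lands with bottom-row=0; cleared 1 line(s) (total 1); column heights now [1 1 1 0 0], max=1
Drop 3: T rot3 at col 3 lands with bottom-row=0; cleared 0 line(s) (total 1); column heights now [1 1 1 2 3], max=3
Drop 4: Z rot2 at col 1 lands with bottom-row=2; cleared 0 line(s) (total 1); column heights now [1 4 4 3 3], max=4

Answer: 1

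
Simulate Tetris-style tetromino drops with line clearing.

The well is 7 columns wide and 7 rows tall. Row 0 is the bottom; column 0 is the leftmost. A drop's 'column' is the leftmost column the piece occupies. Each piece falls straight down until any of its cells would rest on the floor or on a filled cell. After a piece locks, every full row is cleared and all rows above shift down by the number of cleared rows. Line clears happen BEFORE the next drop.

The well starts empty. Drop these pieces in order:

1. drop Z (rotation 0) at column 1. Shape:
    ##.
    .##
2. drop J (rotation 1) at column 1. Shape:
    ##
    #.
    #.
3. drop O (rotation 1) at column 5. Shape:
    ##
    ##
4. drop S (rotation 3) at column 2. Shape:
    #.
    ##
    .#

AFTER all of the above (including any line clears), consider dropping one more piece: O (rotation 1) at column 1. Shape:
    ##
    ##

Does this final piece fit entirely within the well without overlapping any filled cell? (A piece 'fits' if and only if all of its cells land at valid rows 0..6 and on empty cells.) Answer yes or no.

Answer: no

Derivation:
Drop 1: Z rot0 at col 1 lands with bottom-row=0; cleared 0 line(s) (total 0); column heights now [0 2 2 1 0 0 0], max=2
Drop 2: J rot1 at col 1 lands with bottom-row=2; cleared 0 line(s) (total 0); column heights now [0 5 5 1 0 0 0], max=5
Drop 3: O rot1 at col 5 lands with bottom-row=0; cleared 0 line(s) (total 0); column heights now [0 5 5 1 0 2 2], max=5
Drop 4: S rot3 at col 2 lands with bottom-row=4; cleared 0 line(s) (total 0); column heights now [0 5 7 6 0 2 2], max=7
Test piece O rot1 at col 1 (width 2): heights before test = [0 5 7 6 0 2 2]; fits = False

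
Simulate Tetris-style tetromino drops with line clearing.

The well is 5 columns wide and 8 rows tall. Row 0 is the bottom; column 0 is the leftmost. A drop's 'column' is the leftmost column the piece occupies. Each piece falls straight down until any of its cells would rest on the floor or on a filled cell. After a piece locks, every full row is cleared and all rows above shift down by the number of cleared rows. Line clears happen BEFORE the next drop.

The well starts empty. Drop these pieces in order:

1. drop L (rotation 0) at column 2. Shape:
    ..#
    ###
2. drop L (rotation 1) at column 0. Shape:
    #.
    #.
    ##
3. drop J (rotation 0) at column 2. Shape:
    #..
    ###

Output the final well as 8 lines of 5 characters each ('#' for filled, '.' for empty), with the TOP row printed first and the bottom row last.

Answer: .....
.....
.....
.....
.....
..#..
#.###
#...#

Derivation:
Drop 1: L rot0 at col 2 lands with bottom-row=0; cleared 0 line(s) (total 0); column heights now [0 0 1 1 2], max=2
Drop 2: L rot1 at col 0 lands with bottom-row=0; cleared 1 line(s) (total 1); column heights now [2 0 0 0 1], max=2
Drop 3: J rot0 at col 2 lands with bottom-row=1; cleared 0 line(s) (total 1); column heights now [2 0 3 2 2], max=3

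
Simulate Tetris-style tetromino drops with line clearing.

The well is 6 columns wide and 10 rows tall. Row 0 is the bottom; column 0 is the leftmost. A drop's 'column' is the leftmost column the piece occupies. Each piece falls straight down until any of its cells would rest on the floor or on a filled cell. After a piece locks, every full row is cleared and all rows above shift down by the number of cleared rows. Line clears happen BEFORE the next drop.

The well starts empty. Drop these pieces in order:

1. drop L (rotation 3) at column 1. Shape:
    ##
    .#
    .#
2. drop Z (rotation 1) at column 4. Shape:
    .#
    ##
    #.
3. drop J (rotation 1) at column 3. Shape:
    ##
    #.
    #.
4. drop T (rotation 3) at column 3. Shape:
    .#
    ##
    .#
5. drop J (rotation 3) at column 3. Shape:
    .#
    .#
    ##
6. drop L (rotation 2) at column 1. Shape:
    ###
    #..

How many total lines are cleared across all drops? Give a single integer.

Drop 1: L rot3 at col 1 lands with bottom-row=0; cleared 0 line(s) (total 0); column heights now [0 3 3 0 0 0], max=3
Drop 2: Z rot1 at col 4 lands with bottom-row=0; cleared 0 line(s) (total 0); column heights now [0 3 3 0 2 3], max=3
Drop 3: J rot1 at col 3 lands with bottom-row=0; cleared 0 line(s) (total 0); column heights now [0 3 3 3 3 3], max=3
Drop 4: T rot3 at col 3 lands with bottom-row=3; cleared 0 line(s) (total 0); column heights now [0 3 3 5 6 3], max=6
Drop 5: J rot3 at col 3 lands with bottom-row=6; cleared 0 line(s) (total 0); column heights now [0 3 3 7 9 3], max=9
Drop 6: L rot2 at col 1 lands with bottom-row=6; cleared 0 line(s) (total 0); column heights now [0 8 8 8 9 3], max=9

Answer: 0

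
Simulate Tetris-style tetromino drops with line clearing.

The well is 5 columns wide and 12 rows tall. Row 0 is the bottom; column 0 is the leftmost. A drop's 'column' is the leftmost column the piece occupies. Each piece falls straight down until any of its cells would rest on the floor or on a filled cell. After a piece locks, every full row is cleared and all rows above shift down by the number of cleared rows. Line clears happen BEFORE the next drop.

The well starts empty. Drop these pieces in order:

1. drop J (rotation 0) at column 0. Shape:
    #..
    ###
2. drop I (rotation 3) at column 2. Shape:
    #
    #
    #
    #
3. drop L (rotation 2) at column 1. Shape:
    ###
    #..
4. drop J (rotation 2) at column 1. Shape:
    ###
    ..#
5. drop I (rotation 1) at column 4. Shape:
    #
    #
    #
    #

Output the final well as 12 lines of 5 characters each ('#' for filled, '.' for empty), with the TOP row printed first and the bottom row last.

Answer: .....
.....
.....
.....
.###.
...#.
.###.
.##..
..#.#
..#.#
#.#.#
###.#

Derivation:
Drop 1: J rot0 at col 0 lands with bottom-row=0; cleared 0 line(s) (total 0); column heights now [2 1 1 0 0], max=2
Drop 2: I rot3 at col 2 lands with bottom-row=1; cleared 0 line(s) (total 0); column heights now [2 1 5 0 0], max=5
Drop 3: L rot2 at col 1 lands with bottom-row=4; cleared 0 line(s) (total 0); column heights now [2 6 6 6 0], max=6
Drop 4: J rot2 at col 1 lands with bottom-row=6; cleared 0 line(s) (total 0); column heights now [2 8 8 8 0], max=8
Drop 5: I rot1 at col 4 lands with bottom-row=0; cleared 0 line(s) (total 0); column heights now [2 8 8 8 4], max=8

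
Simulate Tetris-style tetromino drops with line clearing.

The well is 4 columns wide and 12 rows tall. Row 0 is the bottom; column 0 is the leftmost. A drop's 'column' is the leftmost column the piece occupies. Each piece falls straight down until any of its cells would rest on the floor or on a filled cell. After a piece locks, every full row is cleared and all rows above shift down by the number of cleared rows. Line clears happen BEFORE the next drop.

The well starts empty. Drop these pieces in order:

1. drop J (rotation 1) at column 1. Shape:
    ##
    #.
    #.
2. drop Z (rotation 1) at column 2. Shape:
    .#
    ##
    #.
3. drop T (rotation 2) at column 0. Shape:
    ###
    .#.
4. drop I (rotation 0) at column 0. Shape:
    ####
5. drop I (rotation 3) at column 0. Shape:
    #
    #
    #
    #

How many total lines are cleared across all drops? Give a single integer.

Drop 1: J rot1 at col 1 lands with bottom-row=0; cleared 0 line(s) (total 0); column heights now [0 3 3 0], max=3
Drop 2: Z rot1 at col 2 lands with bottom-row=3; cleared 0 line(s) (total 0); column heights now [0 3 5 6], max=6
Drop 3: T rot2 at col 0 lands with bottom-row=4; cleared 1 line(s) (total 1); column heights now [0 5 5 5], max=5
Drop 4: I rot0 at col 0 lands with bottom-row=5; cleared 1 line(s) (total 2); column heights now [0 5 5 5], max=5
Drop 5: I rot3 at col 0 lands with bottom-row=0; cleared 0 line(s) (total 2); column heights now [4 5 5 5], max=5

Answer: 2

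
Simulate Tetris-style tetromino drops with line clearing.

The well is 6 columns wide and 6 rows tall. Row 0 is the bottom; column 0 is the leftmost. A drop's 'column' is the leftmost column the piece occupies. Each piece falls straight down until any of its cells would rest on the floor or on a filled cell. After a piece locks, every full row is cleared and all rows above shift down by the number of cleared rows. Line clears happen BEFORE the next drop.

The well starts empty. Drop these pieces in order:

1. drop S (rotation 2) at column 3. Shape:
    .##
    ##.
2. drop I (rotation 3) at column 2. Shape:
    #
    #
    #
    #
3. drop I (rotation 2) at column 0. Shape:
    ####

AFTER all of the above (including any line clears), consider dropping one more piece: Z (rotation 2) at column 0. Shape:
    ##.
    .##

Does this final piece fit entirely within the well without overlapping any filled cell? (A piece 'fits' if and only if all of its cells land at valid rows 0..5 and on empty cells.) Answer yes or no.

Drop 1: S rot2 at col 3 lands with bottom-row=0; cleared 0 line(s) (total 0); column heights now [0 0 0 1 2 2], max=2
Drop 2: I rot3 at col 2 lands with bottom-row=0; cleared 0 line(s) (total 0); column heights now [0 0 4 1 2 2], max=4
Drop 3: I rot2 at col 0 lands with bottom-row=4; cleared 0 line(s) (total 0); column heights now [5 5 5 5 2 2], max=5
Test piece Z rot2 at col 0 (width 3): heights before test = [5 5 5 5 2 2]; fits = False

Answer: no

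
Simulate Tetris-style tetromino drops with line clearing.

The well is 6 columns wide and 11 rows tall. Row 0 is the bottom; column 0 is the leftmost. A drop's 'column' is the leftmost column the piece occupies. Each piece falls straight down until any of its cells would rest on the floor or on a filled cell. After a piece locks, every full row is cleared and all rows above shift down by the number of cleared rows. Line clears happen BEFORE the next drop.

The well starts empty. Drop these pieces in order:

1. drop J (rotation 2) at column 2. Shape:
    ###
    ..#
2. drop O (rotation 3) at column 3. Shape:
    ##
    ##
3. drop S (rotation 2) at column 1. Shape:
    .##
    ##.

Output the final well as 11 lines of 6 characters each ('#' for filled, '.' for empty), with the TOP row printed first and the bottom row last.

Answer: ......
......
......
......
......
......
..##..
.####.
...##.
..###.
....#.

Derivation:
Drop 1: J rot2 at col 2 lands with bottom-row=0; cleared 0 line(s) (total 0); column heights now [0 0 2 2 2 0], max=2
Drop 2: O rot3 at col 3 lands with bottom-row=2; cleared 0 line(s) (total 0); column heights now [0 0 2 4 4 0], max=4
Drop 3: S rot2 at col 1 lands with bottom-row=3; cleared 0 line(s) (total 0); column heights now [0 4 5 5 4 0], max=5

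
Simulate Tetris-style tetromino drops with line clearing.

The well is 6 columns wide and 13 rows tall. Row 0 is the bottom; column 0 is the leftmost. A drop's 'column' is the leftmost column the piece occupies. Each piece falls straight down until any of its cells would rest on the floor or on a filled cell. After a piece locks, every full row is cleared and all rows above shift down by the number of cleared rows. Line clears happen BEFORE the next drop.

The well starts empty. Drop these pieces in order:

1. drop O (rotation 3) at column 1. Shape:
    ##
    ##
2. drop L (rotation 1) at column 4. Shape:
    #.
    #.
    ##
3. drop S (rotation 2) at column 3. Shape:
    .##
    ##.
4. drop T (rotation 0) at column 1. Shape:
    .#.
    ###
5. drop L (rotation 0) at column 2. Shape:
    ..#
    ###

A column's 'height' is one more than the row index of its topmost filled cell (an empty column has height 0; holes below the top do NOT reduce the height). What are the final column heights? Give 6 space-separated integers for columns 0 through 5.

Answer: 0 5 7 7 8 5

Derivation:
Drop 1: O rot3 at col 1 lands with bottom-row=0; cleared 0 line(s) (total 0); column heights now [0 2 2 0 0 0], max=2
Drop 2: L rot1 at col 4 lands with bottom-row=0; cleared 0 line(s) (total 0); column heights now [0 2 2 0 3 1], max=3
Drop 3: S rot2 at col 3 lands with bottom-row=3; cleared 0 line(s) (total 0); column heights now [0 2 2 4 5 5], max=5
Drop 4: T rot0 at col 1 lands with bottom-row=4; cleared 0 line(s) (total 0); column heights now [0 5 6 5 5 5], max=6
Drop 5: L rot0 at col 2 lands with bottom-row=6; cleared 0 line(s) (total 0); column heights now [0 5 7 7 8 5], max=8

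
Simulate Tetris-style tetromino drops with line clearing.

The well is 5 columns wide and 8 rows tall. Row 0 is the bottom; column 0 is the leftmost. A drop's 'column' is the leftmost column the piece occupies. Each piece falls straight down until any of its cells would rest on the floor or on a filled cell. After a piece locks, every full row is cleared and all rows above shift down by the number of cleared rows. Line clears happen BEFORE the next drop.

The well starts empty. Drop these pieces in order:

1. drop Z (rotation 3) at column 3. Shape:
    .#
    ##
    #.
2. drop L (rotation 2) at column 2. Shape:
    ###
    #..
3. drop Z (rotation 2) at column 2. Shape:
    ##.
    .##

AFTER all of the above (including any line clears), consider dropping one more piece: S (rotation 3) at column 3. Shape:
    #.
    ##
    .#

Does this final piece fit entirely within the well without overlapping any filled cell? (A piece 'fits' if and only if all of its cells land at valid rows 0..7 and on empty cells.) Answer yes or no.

Drop 1: Z rot3 at col 3 lands with bottom-row=0; cleared 0 line(s) (total 0); column heights now [0 0 0 2 3], max=3
Drop 2: L rot2 at col 2 lands with bottom-row=2; cleared 0 line(s) (total 0); column heights now [0 0 4 4 4], max=4
Drop 3: Z rot2 at col 2 lands with bottom-row=4; cleared 0 line(s) (total 0); column heights now [0 0 6 6 5], max=6
Test piece S rot3 at col 3 (width 2): heights before test = [0 0 6 6 5]; fits = True

Answer: yes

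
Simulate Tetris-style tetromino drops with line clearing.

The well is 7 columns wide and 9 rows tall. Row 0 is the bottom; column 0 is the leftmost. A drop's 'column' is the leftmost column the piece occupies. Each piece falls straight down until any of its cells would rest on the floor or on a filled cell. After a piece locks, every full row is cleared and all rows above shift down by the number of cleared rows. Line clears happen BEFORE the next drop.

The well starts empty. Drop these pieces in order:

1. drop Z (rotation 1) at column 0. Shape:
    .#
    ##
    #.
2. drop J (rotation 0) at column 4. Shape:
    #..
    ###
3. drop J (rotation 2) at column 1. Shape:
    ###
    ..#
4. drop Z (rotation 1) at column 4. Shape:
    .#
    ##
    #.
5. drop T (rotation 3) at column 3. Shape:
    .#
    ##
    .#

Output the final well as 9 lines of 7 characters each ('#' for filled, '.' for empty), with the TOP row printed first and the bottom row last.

Answer: .......
.......
....#..
...##..
....##.
.#####.
.#.##..
##..#..
#...###

Derivation:
Drop 1: Z rot1 at col 0 lands with bottom-row=0; cleared 0 line(s) (total 0); column heights now [2 3 0 0 0 0 0], max=3
Drop 2: J rot0 at col 4 lands with bottom-row=0; cleared 0 line(s) (total 0); column heights now [2 3 0 0 2 1 1], max=3
Drop 3: J rot2 at col 1 lands with bottom-row=2; cleared 0 line(s) (total 0); column heights now [2 4 4 4 2 1 1], max=4
Drop 4: Z rot1 at col 4 lands with bottom-row=2; cleared 0 line(s) (total 0); column heights now [2 4 4 4 4 5 1], max=5
Drop 5: T rot3 at col 3 lands with bottom-row=4; cleared 0 line(s) (total 0); column heights now [2 4 4 6 7 5 1], max=7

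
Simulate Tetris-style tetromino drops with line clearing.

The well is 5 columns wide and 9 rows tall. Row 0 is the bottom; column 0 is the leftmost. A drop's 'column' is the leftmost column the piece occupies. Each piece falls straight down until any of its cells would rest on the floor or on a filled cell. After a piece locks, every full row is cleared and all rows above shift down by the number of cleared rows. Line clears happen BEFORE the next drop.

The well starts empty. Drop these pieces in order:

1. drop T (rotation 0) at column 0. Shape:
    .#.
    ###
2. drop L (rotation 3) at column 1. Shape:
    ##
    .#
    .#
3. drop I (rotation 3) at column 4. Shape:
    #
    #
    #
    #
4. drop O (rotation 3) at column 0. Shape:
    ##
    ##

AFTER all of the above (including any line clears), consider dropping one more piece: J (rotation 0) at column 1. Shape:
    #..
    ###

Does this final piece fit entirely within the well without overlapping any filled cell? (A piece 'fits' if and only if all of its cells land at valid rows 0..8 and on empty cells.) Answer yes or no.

Answer: yes

Derivation:
Drop 1: T rot0 at col 0 lands with bottom-row=0; cleared 0 line(s) (total 0); column heights now [1 2 1 0 0], max=2
Drop 2: L rot3 at col 1 lands with bottom-row=1; cleared 0 line(s) (total 0); column heights now [1 4 4 0 0], max=4
Drop 3: I rot3 at col 4 lands with bottom-row=0; cleared 0 line(s) (total 0); column heights now [1 4 4 0 4], max=4
Drop 4: O rot3 at col 0 lands with bottom-row=4; cleared 0 line(s) (total 0); column heights now [6 6 4 0 4], max=6
Test piece J rot0 at col 1 (width 3): heights before test = [6 6 4 0 4]; fits = True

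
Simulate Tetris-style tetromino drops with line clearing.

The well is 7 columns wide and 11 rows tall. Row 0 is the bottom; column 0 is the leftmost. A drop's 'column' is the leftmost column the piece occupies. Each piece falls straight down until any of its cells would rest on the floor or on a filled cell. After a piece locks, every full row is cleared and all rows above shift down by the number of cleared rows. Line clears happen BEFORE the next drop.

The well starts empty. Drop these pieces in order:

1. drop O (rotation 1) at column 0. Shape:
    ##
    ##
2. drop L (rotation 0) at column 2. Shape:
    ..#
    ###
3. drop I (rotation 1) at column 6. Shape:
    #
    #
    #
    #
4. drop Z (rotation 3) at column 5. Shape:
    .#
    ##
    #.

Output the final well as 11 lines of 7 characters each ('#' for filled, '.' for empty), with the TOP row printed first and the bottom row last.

Answer: .......
.......
.......
.......
.......
......#
.....##
.....##
......#
##..#.#
#####.#

Derivation:
Drop 1: O rot1 at col 0 lands with bottom-row=0; cleared 0 line(s) (total 0); column heights now [2 2 0 0 0 0 0], max=2
Drop 2: L rot0 at col 2 lands with bottom-row=0; cleared 0 line(s) (total 0); column heights now [2 2 1 1 2 0 0], max=2
Drop 3: I rot1 at col 6 lands with bottom-row=0; cleared 0 line(s) (total 0); column heights now [2 2 1 1 2 0 4], max=4
Drop 4: Z rot3 at col 5 lands with bottom-row=3; cleared 0 line(s) (total 0); column heights now [2 2 1 1 2 5 6], max=6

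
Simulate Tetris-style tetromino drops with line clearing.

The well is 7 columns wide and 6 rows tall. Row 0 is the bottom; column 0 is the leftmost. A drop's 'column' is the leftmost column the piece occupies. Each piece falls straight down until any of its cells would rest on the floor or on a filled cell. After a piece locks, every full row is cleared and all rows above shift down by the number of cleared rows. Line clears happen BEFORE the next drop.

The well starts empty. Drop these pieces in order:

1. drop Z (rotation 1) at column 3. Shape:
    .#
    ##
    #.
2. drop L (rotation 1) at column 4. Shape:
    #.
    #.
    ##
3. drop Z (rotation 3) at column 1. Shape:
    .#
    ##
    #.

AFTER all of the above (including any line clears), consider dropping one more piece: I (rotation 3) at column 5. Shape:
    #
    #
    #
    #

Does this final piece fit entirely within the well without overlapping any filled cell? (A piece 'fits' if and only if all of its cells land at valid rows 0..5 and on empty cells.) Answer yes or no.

Drop 1: Z rot1 at col 3 lands with bottom-row=0; cleared 0 line(s) (total 0); column heights now [0 0 0 2 3 0 0], max=3
Drop 2: L rot1 at col 4 lands with bottom-row=3; cleared 0 line(s) (total 0); column heights now [0 0 0 2 6 4 0], max=6
Drop 3: Z rot3 at col 1 lands with bottom-row=0; cleared 0 line(s) (total 0); column heights now [0 2 3 2 6 4 0], max=6
Test piece I rot3 at col 5 (width 1): heights before test = [0 2 3 2 6 4 0]; fits = False

Answer: no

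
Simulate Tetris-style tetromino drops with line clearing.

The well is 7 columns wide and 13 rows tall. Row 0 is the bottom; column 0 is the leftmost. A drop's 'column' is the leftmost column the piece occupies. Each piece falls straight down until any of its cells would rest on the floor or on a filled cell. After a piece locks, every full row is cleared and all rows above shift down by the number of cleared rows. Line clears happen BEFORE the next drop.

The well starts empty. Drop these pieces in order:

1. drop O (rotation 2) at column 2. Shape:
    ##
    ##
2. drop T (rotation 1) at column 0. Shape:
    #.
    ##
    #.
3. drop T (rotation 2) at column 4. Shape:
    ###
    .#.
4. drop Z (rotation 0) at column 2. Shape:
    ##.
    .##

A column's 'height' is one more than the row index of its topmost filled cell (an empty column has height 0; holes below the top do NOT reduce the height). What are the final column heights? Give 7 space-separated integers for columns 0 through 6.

Answer: 2 0 3 3 2 1 0

Derivation:
Drop 1: O rot2 at col 2 lands with bottom-row=0; cleared 0 line(s) (total 0); column heights now [0 0 2 2 0 0 0], max=2
Drop 2: T rot1 at col 0 lands with bottom-row=0; cleared 0 line(s) (total 0); column heights now [3 2 2 2 0 0 0], max=3
Drop 3: T rot2 at col 4 lands with bottom-row=0; cleared 1 line(s) (total 1); column heights now [2 0 1 1 0 1 0], max=2
Drop 4: Z rot0 at col 2 lands with bottom-row=1; cleared 0 line(s) (total 1); column heights now [2 0 3 3 2 1 0], max=3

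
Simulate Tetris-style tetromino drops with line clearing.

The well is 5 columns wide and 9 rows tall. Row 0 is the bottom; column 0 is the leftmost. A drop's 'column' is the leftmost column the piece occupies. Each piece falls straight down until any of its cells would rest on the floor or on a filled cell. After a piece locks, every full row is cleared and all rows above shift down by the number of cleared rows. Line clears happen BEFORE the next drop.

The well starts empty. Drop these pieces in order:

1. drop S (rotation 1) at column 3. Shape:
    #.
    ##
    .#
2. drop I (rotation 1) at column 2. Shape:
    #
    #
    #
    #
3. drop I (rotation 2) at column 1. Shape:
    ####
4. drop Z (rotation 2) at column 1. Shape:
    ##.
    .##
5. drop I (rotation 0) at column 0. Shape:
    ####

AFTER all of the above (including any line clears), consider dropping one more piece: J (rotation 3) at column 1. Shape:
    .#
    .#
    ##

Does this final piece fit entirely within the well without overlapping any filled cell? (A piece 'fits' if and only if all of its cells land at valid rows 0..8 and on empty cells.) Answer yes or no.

Answer: no

Derivation:
Drop 1: S rot1 at col 3 lands with bottom-row=0; cleared 0 line(s) (total 0); column heights now [0 0 0 3 2], max=3
Drop 2: I rot1 at col 2 lands with bottom-row=0; cleared 0 line(s) (total 0); column heights now [0 0 4 3 2], max=4
Drop 3: I rot2 at col 1 lands with bottom-row=4; cleared 0 line(s) (total 0); column heights now [0 5 5 5 5], max=5
Drop 4: Z rot2 at col 1 lands with bottom-row=5; cleared 0 line(s) (total 0); column heights now [0 7 7 6 5], max=7
Drop 5: I rot0 at col 0 lands with bottom-row=7; cleared 0 line(s) (total 0); column heights now [8 8 8 8 5], max=8
Test piece J rot3 at col 1 (width 2): heights before test = [8 8 8 8 5]; fits = False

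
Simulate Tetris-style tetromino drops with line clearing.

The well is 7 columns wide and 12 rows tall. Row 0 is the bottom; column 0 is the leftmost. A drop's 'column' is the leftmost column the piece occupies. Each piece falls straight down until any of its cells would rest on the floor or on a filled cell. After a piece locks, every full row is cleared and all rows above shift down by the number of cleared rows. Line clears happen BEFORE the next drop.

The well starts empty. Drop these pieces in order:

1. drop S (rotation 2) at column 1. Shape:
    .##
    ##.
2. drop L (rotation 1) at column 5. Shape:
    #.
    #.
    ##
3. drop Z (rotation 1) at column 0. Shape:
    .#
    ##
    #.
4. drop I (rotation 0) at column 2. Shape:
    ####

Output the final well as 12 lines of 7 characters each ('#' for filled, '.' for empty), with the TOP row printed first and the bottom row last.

Answer: .......
.......
.......
.......
.......
.......
.......
.......
..####.
.#...#.
####.#.
###..##

Derivation:
Drop 1: S rot2 at col 1 lands with bottom-row=0; cleared 0 line(s) (total 0); column heights now [0 1 2 2 0 0 0], max=2
Drop 2: L rot1 at col 5 lands with bottom-row=0; cleared 0 line(s) (total 0); column heights now [0 1 2 2 0 3 1], max=3
Drop 3: Z rot1 at col 0 lands with bottom-row=0; cleared 0 line(s) (total 0); column heights now [2 3 2 2 0 3 1], max=3
Drop 4: I rot0 at col 2 lands with bottom-row=3; cleared 0 line(s) (total 0); column heights now [2 3 4 4 4 4 1], max=4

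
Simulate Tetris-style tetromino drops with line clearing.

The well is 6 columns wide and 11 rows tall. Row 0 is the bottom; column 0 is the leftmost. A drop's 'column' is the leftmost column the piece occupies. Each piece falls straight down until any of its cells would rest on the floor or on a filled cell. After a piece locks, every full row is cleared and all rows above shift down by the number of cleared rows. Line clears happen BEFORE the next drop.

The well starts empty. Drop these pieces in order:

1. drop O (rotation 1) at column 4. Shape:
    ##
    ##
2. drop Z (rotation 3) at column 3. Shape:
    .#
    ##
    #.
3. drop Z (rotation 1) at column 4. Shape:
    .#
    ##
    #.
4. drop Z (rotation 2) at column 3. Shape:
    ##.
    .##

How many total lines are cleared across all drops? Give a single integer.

Drop 1: O rot1 at col 4 lands with bottom-row=0; cleared 0 line(s) (total 0); column heights now [0 0 0 0 2 2], max=2
Drop 2: Z rot3 at col 3 lands with bottom-row=1; cleared 0 line(s) (total 0); column heights now [0 0 0 3 4 2], max=4
Drop 3: Z rot1 at col 4 lands with bottom-row=4; cleared 0 line(s) (total 0); column heights now [0 0 0 3 6 7], max=7
Drop 4: Z rot2 at col 3 lands with bottom-row=7; cleared 0 line(s) (total 0); column heights now [0 0 0 9 9 8], max=9

Answer: 0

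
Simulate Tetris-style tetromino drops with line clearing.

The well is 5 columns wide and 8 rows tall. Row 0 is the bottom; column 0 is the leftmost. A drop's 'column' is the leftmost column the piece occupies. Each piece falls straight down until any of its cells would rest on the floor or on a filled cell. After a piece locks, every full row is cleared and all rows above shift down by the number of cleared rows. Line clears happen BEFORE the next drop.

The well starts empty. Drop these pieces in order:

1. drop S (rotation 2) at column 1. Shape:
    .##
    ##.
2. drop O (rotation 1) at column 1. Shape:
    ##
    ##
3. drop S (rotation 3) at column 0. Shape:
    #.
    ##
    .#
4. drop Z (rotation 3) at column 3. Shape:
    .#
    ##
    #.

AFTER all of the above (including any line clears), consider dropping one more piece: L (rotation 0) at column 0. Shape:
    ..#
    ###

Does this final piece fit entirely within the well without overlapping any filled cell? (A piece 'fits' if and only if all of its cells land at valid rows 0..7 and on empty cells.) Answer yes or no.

Answer: no

Derivation:
Drop 1: S rot2 at col 1 lands with bottom-row=0; cleared 0 line(s) (total 0); column heights now [0 1 2 2 0], max=2
Drop 2: O rot1 at col 1 lands with bottom-row=2; cleared 0 line(s) (total 0); column heights now [0 4 4 2 0], max=4
Drop 3: S rot3 at col 0 lands with bottom-row=4; cleared 0 line(s) (total 0); column heights now [7 6 4 2 0], max=7
Drop 4: Z rot3 at col 3 lands with bottom-row=2; cleared 0 line(s) (total 0); column heights now [7 6 4 4 5], max=7
Test piece L rot0 at col 0 (width 3): heights before test = [7 6 4 4 5]; fits = False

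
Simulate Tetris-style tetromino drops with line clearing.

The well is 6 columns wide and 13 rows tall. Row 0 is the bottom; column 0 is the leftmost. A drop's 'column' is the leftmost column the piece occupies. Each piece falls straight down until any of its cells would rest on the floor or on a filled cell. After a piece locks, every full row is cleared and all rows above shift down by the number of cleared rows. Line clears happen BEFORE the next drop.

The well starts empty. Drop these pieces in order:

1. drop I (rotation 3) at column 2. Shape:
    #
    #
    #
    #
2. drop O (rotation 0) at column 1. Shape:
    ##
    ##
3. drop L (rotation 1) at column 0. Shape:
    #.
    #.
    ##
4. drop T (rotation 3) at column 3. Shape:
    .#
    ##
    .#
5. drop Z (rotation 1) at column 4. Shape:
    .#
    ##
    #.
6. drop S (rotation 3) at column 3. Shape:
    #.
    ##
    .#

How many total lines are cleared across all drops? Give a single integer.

Drop 1: I rot3 at col 2 lands with bottom-row=0; cleared 0 line(s) (total 0); column heights now [0 0 4 0 0 0], max=4
Drop 2: O rot0 at col 1 lands with bottom-row=4; cleared 0 line(s) (total 0); column heights now [0 6 6 0 0 0], max=6
Drop 3: L rot1 at col 0 lands with bottom-row=6; cleared 0 line(s) (total 0); column heights now [9 7 6 0 0 0], max=9
Drop 4: T rot3 at col 3 lands with bottom-row=0; cleared 0 line(s) (total 0); column heights now [9 7 6 2 3 0], max=9
Drop 5: Z rot1 at col 4 lands with bottom-row=3; cleared 0 line(s) (total 0); column heights now [9 7 6 2 5 6], max=9
Drop 6: S rot3 at col 3 lands with bottom-row=5; cleared 0 line(s) (total 0); column heights now [9 7 6 8 7 6], max=9

Answer: 0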